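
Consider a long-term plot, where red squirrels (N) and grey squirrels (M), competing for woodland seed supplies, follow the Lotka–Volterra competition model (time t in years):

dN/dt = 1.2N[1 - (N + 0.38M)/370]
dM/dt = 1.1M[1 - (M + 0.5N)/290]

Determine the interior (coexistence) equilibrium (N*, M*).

Setting both brackets to zero gives the nullclines N + 0.38M = 370 and 0.5N + M = 290.
Substituting M = 290 - 0.5N into the first: N(1 - 0.38·0.5) = 370 - 0.38·290.
So N* = 260/0.81 = 321, and then M* = 290 - 0.5·321 = 130.

N* ≈ 321, M* ≈ 130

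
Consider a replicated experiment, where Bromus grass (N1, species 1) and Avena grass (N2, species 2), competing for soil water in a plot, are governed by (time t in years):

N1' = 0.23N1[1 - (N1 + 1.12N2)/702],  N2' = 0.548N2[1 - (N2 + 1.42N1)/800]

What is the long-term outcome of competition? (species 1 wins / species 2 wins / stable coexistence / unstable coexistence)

unstable coexistence (outcome depends on initial conditions)

Compare the nullcline intercepts: K1/α12 = 702/1.12 = 627 < K2 = 800; K2/α21 = 800/1.42 = 563 < K1 = 702.
Since both are reversed, neither can invade when rare; the interior point is a saddle.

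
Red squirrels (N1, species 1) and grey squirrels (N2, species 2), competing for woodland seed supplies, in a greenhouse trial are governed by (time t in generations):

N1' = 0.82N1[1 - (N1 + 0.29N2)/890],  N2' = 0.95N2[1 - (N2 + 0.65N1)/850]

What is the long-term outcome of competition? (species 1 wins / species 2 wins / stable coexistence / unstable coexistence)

stable coexistence

Compare the nullcline intercepts: K1/α12 = 890/0.29 = 3070 > K2 = 850; K2/α21 = 850/0.65 = 1310 > K1 = 890.
Since both inequalities hold, each species can invade when rare, so the interior equilibrium is stable.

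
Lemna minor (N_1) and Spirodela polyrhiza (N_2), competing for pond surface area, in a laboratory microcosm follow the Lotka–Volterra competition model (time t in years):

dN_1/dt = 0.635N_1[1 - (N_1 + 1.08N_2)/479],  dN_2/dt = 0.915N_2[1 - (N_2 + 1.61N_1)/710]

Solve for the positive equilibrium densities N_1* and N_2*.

N_1* ≈ 390, N_2* ≈ 82.8

Setting both brackets to zero gives the nullclines N_1 + 1.08N_2 = 479 and 1.61N_1 + N_2 = 710.
Substituting N_2 = 710 - 1.61N_1 into the first: N_1(1 - 1.08·1.61) = 479 - 1.08·710.
So N_1* = -288/-0.739 = 390, and then N_2* = 710 - 1.61·390 = 82.8.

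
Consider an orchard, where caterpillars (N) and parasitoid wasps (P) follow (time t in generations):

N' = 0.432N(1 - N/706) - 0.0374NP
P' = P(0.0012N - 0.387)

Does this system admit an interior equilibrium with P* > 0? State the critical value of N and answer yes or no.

Threshold N = 323; K > 323, so yes, the predator persists.

The predator equation gives dP/dt > 0 only when N > 0.387/0.0012 = 323.
Without the predator, N → K = 706. Since 706 > 323, the predator can invade and persist.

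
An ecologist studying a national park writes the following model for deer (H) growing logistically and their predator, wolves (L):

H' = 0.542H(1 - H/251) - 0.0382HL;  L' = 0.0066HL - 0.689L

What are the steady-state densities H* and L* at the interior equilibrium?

From dL/dt = 0 with L > 0: 0.0066H* = 0.689, so H* = 104.
Substitute into dH/dt = 0: 0.542(1 - 104/251) = 0.0382L*.
The bracket is 0.584, giving L* = 0.317/0.0382 = 8.29.

H* ≈ 104, L* ≈ 8.29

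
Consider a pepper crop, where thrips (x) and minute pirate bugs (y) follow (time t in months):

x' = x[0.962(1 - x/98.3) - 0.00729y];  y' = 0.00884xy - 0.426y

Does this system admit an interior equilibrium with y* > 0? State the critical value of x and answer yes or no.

Threshold x = 48.2; K > 48.2, so yes, the predator persists.

The predator equation gives dy/dt > 0 only when x > 0.426/0.00884 = 48.2.
Without the predator, x → K = 98.3. Since 98.3 > 48.2, the predator can invade and persist.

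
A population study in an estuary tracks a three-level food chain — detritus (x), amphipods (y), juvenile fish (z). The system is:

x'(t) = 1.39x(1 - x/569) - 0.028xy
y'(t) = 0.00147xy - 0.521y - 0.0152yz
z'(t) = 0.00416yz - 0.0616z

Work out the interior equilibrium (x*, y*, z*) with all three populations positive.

x* ≈ 399, y* ≈ 14.8, z* ≈ 4.34

From dz/dt = 0: 0.00416y* = 0.0616, so y* = 14.8.
From dx/dt = 0: 1.39(1 - x*/569) = 0.028·14.8, giving x* = 569·(1 - 0.298) = 399.
From dy/dt = 0: 0.00147·399 - 0.521 = 0.0152z*, so z* = 0.0659/0.0152 = 4.34.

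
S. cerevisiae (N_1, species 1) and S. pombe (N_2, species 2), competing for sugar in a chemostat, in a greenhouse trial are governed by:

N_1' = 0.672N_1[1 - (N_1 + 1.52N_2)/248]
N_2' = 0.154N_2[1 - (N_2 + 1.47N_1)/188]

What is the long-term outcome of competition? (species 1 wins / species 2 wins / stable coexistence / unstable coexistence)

Compare the nullcline intercepts: K1/α12 = 248/1.52 = 163 < K2 = 188; K2/α21 = 188/1.47 = 128 < K1 = 248.
Since both are reversed, neither can invade when rare; the interior point is a saddle.

unstable coexistence (outcome depends on initial conditions)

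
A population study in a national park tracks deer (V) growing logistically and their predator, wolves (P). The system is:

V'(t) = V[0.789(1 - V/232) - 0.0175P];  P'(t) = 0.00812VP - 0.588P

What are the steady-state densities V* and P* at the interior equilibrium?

V* ≈ 72.4, P* ≈ 31

From dP/dt = 0 with P > 0: 0.00812V* = 0.588, so V* = 72.4.
Substitute into dV/dt = 0: 0.789(1 - 72.4/232) = 0.0175P*.
The bracket is 0.688, giving P* = 0.543/0.0175 = 31.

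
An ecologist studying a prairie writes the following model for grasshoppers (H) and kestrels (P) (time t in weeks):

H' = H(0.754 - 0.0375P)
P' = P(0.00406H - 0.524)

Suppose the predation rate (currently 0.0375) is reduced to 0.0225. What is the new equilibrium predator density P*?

At the interior fixed point, setting dH/dt = 0 with H > 0 fixes P* = (prey growth rate)/(HP coefficient) — independent of the other coefficients.
With the change, P* = 0.754/0.0225 = 33.5; it rises from 20.1.

P* ≈ 33.5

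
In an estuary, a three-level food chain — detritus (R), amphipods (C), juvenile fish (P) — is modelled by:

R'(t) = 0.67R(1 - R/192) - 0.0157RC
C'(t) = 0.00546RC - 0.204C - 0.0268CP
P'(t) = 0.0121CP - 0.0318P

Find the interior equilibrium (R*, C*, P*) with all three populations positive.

R* ≈ 180, C* ≈ 2.63, P* ≈ 29.1

From dP/dt = 0: 0.0121C* = 0.0318, so C* = 2.63.
From dR/dt = 0: 0.67(1 - R*/192) = 0.0157·2.63, giving R* = 192·(1 - 0.0616) = 180.
From dC/dt = 0: 0.00546·180 - 0.204 = 0.0268P*, so P* = 0.78/0.0268 = 29.1.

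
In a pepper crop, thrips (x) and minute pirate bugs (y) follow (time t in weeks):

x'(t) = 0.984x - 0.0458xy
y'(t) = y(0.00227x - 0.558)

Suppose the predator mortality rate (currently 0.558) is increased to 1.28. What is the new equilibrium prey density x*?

x* ≈ 564

At the interior fixed point, setting dy/dt = 0 with y > 0 fixes x* = (predator death rate)/(xy coefficient) — independent of the other coefficients.
With the change, x* = 1.28/0.00227 = 564; it rises from 246.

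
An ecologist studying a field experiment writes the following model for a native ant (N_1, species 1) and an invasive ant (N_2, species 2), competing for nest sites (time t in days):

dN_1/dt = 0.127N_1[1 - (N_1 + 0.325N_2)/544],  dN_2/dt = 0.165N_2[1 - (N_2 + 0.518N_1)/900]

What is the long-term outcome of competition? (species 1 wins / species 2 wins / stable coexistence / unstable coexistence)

stable coexistence

Compare the nullcline intercepts: K1/α12 = 544/0.325 = 1670 > K2 = 900; K2/α21 = 900/0.518 = 1740 > K1 = 544.
Since both inequalities hold, each species can invade when rare, so the interior equilibrium is stable.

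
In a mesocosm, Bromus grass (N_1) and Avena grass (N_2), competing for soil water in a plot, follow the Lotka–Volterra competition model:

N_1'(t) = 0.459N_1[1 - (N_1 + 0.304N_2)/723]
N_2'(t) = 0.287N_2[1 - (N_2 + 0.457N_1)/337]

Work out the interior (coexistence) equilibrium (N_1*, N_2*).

Setting both brackets to zero gives the nullclines N_1 + 0.304N_2 = 723 and 0.457N_1 + N_2 = 337.
Substituting N_2 = 337 - 0.457N_1 into the first: N_1(1 - 0.304·0.457) = 723 - 0.304·337.
So N_1* = 621/0.861 = 721, and then N_2* = 337 - 0.457·721 = 7.65.

N_1* ≈ 721, N_2* ≈ 7.65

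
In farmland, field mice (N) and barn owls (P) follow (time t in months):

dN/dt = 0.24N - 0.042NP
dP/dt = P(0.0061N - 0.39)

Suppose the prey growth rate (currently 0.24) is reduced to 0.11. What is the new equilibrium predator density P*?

P* ≈ 2.62

At the interior fixed point, setting dN/dt = 0 with N > 0 fixes P* = (prey growth rate)/(NP coefficient) — independent of the other coefficients.
With the change, P* = 0.11/0.042 = 2.62; it falls from 5.71.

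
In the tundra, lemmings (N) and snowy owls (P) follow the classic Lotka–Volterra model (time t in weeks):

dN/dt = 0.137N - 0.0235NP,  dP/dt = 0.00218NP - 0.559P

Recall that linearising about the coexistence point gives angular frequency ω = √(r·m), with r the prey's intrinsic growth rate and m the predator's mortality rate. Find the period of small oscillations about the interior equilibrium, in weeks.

Here r = 0.137 and m = 0.559, so r·m = 0.0766.
ω = √0.0766 = 0.277 per week, hence T = 2π/ω ≈ 22.7 weeks.

T ≈ 22.7 weeks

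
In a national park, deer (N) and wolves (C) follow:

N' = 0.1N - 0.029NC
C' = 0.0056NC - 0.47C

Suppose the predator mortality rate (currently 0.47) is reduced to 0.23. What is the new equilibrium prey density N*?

N* ≈ 41.1

At the interior fixed point, setting dC/dt = 0 with C > 0 fixes N* = (predator death rate)/(NC coefficient) — independent of the other coefficients.
With the change, N* = 0.23/0.0056 = 41.1; it falls from 83.9.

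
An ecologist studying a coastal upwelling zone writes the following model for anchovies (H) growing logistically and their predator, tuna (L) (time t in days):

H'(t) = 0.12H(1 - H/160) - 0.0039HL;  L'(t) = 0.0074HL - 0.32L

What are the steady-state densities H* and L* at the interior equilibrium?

H* ≈ 43.2, L* ≈ 22.5

From dL/dt = 0 with L > 0: 0.0074H* = 0.32, so H* = 43.2.
Substitute into dH/dt = 0: 0.12(1 - 43.2/160) = 0.0039L*.
The bracket is 0.73, giving L* = 0.0876/0.0039 = 22.5.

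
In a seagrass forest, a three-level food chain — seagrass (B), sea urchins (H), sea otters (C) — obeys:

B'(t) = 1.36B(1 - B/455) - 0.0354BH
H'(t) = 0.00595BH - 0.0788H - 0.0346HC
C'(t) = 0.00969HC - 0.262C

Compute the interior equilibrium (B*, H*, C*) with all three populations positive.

From dC/dt = 0: 0.00969H* = 0.262, so H* = 27.
From dB/dt = 0: 1.36(1 - B*/455) = 0.0354·27, giving B* = 455·(1 - 0.704) = 135.
From dH/dt = 0: 0.00595·135 - 0.0788 = 0.0346C*, so C* = 0.723/0.0346 = 20.9.

B* ≈ 135, H* ≈ 27, C* ≈ 20.9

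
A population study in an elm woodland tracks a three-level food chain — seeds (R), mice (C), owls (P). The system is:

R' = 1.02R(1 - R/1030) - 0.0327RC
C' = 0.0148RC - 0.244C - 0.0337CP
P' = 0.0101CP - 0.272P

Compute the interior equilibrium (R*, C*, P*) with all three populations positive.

R* ≈ 141, C* ≈ 26.9, P* ≈ 54.6

From dP/dt = 0: 0.0101C* = 0.272, so C* = 26.9.
From dR/dt = 0: 1.02(1 - R*/1030) = 0.0327·26.9, giving R* = 1030·(1 - 0.863) = 141.
From dC/dt = 0: 0.0148·141 - 0.244 = 0.0337P*, so P* = 1.84/0.0337 = 54.6.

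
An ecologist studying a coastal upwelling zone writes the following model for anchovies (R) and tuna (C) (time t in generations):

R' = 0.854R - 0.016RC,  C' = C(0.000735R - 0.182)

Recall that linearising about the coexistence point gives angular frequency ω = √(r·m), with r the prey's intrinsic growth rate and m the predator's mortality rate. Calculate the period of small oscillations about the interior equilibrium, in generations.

T ≈ 15.9 generations

Here r = 0.854 and m = 0.182, so r·m = 0.155.
ω = √0.155 = 0.394 per generation, hence T = 2π/ω ≈ 15.9 generations.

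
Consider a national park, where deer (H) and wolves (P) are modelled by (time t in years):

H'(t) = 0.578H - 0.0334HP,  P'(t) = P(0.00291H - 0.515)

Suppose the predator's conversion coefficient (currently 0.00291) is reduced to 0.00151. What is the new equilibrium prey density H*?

H* ≈ 341

At the interior fixed point, setting dP/dt = 0 with P > 0 fixes H* = (predator death rate)/(HP coefficient) — independent of the other coefficients.
With the change, H* = 0.515/0.00151 = 341; it rises from 177.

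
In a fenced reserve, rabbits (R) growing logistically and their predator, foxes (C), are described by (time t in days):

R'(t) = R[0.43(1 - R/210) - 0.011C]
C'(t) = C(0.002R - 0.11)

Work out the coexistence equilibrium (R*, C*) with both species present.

R* ≈ 55, C* ≈ 28.9

From dC/dt = 0 with C > 0: 0.002R* = 0.11, so R* = 55.
Substitute into dR/dt = 0: 0.43(1 - 55/210) = 0.011C*.
The bracket is 0.738, giving C* = 0.317/0.011 = 28.9.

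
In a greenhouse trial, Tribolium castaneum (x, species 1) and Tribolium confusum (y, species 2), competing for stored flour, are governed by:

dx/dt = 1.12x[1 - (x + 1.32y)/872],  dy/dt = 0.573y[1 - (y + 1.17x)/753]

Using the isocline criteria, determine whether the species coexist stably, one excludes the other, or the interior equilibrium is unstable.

unstable coexistence (outcome depends on initial conditions)

Compare the nullcline intercepts: K1/α12 = 872/1.32 = 661 < K2 = 753; K2/α21 = 753/1.17 = 644 < K1 = 872.
Since both are reversed, neither can invade when rare; the interior point is a saddle.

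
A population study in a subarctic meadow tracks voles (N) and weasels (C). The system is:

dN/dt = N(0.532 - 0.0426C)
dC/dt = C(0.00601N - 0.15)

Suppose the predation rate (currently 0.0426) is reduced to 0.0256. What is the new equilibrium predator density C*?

At the interior fixed point, setting dN/dt = 0 with N > 0 fixes C* = (prey growth rate)/(NC coefficient) — independent of the other coefficients.
With the change, C* = 0.532/0.0256 = 20.8; it rises from 12.5.

C* ≈ 20.8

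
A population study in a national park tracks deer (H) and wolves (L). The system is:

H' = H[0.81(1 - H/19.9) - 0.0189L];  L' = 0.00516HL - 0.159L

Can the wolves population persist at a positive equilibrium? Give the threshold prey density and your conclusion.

Threshold H = 30.8; K < 30.8, so no, the predator goes extinct.

The predator equation gives dL/dt > 0 only when H > 0.159/0.00516 = 30.8.
Without the predator, H → K = 19.9. Since 19.9 < 30.8, the predator cannot invade.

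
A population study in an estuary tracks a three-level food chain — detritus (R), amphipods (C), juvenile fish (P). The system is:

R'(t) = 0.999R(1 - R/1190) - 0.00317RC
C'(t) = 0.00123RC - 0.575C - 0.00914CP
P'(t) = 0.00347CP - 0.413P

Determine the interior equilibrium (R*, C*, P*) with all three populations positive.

From dP/dt = 0: 0.00347C* = 0.413, so C* = 119.
From dR/dt = 0: 0.999(1 - R*/1190) = 0.00317·119, giving R* = 1190·(1 - 0.378) = 741.
From dC/dt = 0: 0.00123·741 - 0.575 = 0.00914P*, so P* = 0.336/0.00914 = 36.8.

R* ≈ 741, C* ≈ 119, P* ≈ 36.8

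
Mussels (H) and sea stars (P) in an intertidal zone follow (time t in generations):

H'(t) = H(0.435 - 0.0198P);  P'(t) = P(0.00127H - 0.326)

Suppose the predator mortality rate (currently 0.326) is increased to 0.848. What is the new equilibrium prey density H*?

At the interior fixed point, setting dP/dt = 0 with P > 0 fixes H* = (predator death rate)/(HP coefficient) — independent of the other coefficients.
With the change, H* = 0.848/0.00127 = 668; it rises from 257.

H* ≈ 668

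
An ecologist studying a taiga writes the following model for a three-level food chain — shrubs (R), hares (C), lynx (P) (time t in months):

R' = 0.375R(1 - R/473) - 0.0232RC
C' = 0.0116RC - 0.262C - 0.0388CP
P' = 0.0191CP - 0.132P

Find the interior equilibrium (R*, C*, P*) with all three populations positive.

From dP/dt = 0: 0.0191C* = 0.132, so C* = 6.91.
From dR/dt = 0: 0.375(1 - R*/473) = 0.0232·6.91, giving R* = 473·(1 - 0.428) = 271.
From dC/dt = 0: 0.0116·271 - 0.262 = 0.0388P*, so P* = 2.88/0.0388 = 74.2.

R* ≈ 271, C* ≈ 6.91, P* ≈ 74.2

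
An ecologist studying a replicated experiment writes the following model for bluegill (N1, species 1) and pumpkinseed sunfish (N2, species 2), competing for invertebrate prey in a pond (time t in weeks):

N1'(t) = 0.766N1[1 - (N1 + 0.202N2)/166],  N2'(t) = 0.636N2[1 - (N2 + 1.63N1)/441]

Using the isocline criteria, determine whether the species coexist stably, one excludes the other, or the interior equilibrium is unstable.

Compare the nullcline intercepts: K1/α12 = 166/0.202 = 822 > K2 = 441; K2/α21 = 441/1.63 = 271 > K1 = 166.
Since both inequalities hold, each species can invade when rare, so the interior equilibrium is stable.

stable coexistence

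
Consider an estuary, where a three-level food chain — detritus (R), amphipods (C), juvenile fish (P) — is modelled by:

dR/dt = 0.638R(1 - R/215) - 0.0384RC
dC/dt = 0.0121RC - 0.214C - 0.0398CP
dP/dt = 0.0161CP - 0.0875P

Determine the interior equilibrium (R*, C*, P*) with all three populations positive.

From dP/dt = 0: 0.0161C* = 0.0875, so C* = 5.43.
From dR/dt = 0: 0.638(1 - R*/215) = 0.0384·5.43, giving R* = 215·(1 - 0.327) = 145.
From dC/dt = 0: 0.0121·145 - 0.214 = 0.0398P*, so P* = 1.54/0.0398 = 38.6.

R* ≈ 145, C* ≈ 5.43, P* ≈ 38.6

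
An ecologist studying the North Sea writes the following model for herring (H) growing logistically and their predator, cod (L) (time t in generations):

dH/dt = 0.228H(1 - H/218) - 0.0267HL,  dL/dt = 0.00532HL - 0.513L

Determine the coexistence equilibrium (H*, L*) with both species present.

H* ≈ 96.4, L* ≈ 4.76

From dL/dt = 0 with L > 0: 0.00532H* = 0.513, so H* = 96.4.
Substitute into dH/dt = 0: 0.228(1 - 96.4/218) = 0.0267L*.
The bracket is 0.558, giving L* = 0.127/0.0267 = 4.76.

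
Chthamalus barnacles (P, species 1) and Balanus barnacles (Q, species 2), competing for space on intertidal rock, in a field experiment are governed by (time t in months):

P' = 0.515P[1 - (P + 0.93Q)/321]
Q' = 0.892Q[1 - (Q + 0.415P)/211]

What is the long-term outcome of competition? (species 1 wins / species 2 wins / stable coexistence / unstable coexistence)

Compare the nullcline intercepts: K1/α12 = 321/0.93 = 345 > K2 = 211; K2/α21 = 211/0.415 = 508 > K1 = 321.
Since both inequalities hold, each species can invade when rare, so the interior equilibrium is stable.

stable coexistence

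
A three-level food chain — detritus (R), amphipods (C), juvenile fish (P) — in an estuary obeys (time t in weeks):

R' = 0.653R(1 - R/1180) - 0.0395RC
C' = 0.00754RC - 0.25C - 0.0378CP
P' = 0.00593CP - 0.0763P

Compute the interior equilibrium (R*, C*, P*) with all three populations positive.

From dP/dt = 0: 0.00593C* = 0.0763, so C* = 12.9.
From dR/dt = 0: 0.653(1 - R*/1180) = 0.0395·12.9, giving R* = 1180·(1 - 0.778) = 262.
From dC/dt = 0: 0.00754·262 - 0.25 = 0.0378P*, so P* = 1.72/0.0378 = 45.6.

R* ≈ 262, C* ≈ 12.9, P* ≈ 45.6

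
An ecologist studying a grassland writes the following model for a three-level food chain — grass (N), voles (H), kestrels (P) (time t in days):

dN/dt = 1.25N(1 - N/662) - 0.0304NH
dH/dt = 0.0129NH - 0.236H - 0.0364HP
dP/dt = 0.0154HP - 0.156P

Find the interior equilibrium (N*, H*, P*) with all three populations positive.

N* ≈ 499, H* ≈ 10.1, P* ≈ 170

From dP/dt = 0: 0.0154H* = 0.156, so H* = 10.1.
From dN/dt = 0: 1.25(1 - N*/662) = 0.0304·10.1, giving N* = 662·(1 - 0.246) = 499.
From dH/dt = 0: 0.0129·499 - 0.236 = 0.0364P*, so P* = 6.2/0.0364 = 170.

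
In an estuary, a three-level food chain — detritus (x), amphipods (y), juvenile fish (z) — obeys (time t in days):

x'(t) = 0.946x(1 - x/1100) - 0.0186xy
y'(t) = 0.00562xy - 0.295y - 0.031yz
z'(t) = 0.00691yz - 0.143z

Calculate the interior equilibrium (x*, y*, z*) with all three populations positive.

x* ≈ 652, y* ≈ 20.7, z* ≈ 109

From dz/dt = 0: 0.00691y* = 0.143, so y* = 20.7.
From dx/dt = 0: 0.946(1 - x*/1100) = 0.0186·20.7, giving x* = 1100·(1 - 0.407) = 652.
From dy/dt = 0: 0.00562·652 - 0.295 = 0.031z*, so z* = 3.37/0.031 = 109.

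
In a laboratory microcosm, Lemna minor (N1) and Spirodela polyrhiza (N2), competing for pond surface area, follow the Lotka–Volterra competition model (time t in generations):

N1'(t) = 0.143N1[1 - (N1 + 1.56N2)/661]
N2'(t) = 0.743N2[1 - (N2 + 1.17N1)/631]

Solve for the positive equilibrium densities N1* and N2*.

N1* ≈ 392, N2* ≈ 173

Setting both brackets to zero gives the nullclines N1 + 1.56N2 = 661 and 1.17N1 + N2 = 631.
Substituting N2 = 631 - 1.17N1 into the first: N1(1 - 1.56·1.17) = 661 - 1.56·631.
So N1* = -323/-0.825 = 392, and then N2* = 631 - 1.17·392 = 173.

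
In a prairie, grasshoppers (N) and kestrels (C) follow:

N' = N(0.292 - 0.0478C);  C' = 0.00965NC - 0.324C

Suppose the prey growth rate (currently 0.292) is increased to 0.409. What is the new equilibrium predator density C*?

At the interior fixed point, setting dN/dt = 0 with N > 0 fixes C* = (prey growth rate)/(NC coefficient) — independent of the other coefficients.
With the change, C* = 0.409/0.0478 = 8.56; it rises from 6.11.

C* ≈ 8.56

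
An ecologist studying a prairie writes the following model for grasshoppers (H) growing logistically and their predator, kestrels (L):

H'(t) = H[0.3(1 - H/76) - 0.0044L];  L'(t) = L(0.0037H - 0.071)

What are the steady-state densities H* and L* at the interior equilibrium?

From dL/dt = 0 with L > 0: 0.0037H* = 0.071, so H* = 19.2.
Substitute into dH/dt = 0: 0.3(1 - 19.2/76) = 0.0044L*.
The bracket is 0.748, giving L* = 0.224/0.0044 = 51.

H* ≈ 19.2, L* ≈ 51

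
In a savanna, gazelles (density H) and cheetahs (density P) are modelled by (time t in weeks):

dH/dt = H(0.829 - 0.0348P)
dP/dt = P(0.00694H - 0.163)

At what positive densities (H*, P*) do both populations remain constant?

H* ≈ 23.5, P* ≈ 23.8

Set dP/dt = 0 with P > 0: 0.00694H - 0.163 = 0, so H* = 0.163/0.00694 = 23.5.
Set dH/dt = 0 with H > 0: 0.829 - 0.0348P = 0, so P* = 0.829/0.0348 = 23.8.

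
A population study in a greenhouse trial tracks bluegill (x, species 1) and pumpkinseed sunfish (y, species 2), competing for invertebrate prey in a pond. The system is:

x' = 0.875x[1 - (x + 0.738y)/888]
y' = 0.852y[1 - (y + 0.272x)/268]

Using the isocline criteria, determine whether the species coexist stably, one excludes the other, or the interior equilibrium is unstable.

Compare the nullcline intercepts: K1/α12 = 888/0.738 = 1200 > K2 = 268; K2/α21 = 268/0.272 = 985 > K1 = 888.
Since both inequalities hold, each species can invade when rare, so the interior equilibrium is stable.

stable coexistence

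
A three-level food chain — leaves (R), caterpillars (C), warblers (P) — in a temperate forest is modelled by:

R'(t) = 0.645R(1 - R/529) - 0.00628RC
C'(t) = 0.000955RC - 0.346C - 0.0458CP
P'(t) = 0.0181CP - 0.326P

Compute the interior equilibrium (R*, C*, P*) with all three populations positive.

From dP/dt = 0: 0.0181C* = 0.326, so C* = 18.
From dR/dt = 0: 0.645(1 - R*/529) = 0.00628·18, giving R* = 529·(1 - 0.175) = 436.
From dC/dt = 0: 0.000955·436 - 0.346 = 0.0458P*, so P* = 0.0706/0.0458 = 1.54.

R* ≈ 436, C* ≈ 18, P* ≈ 1.54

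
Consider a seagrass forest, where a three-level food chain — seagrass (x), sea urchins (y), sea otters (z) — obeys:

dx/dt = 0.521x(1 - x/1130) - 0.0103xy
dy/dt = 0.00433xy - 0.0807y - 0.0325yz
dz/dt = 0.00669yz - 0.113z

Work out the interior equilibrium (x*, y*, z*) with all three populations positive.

From dz/dt = 0: 0.00669y* = 0.113, so y* = 16.9.
From dx/dt = 0: 0.521(1 - x*/1130) = 0.0103·16.9, giving x* = 1130·(1 - 0.334) = 753.
From dy/dt = 0: 0.00433·753 - 0.0807 = 0.0325z*, so z* = 3.18/0.0325 = 97.8.

x* ≈ 753, y* ≈ 16.9, z* ≈ 97.8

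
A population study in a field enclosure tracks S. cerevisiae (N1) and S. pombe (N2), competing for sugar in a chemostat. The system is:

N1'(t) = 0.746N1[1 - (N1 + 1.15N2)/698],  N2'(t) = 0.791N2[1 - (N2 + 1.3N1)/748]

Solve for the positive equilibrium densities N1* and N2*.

N1* ≈ 328, N2* ≈ 322

Setting both brackets to zero gives the nullclines N1 + 1.15N2 = 698 and 1.3N1 + N2 = 748.
Substituting N2 = 748 - 1.3N1 into the first: N1(1 - 1.15·1.3) = 698 - 1.15·748.
So N1* = -162/-0.495 = 328, and then N2* = 748 - 1.3·328 = 322.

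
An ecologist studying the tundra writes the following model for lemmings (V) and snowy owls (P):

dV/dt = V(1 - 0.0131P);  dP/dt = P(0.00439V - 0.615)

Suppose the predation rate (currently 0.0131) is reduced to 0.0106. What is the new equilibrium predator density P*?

At the interior fixed point, setting dV/dt = 0 with V > 0 fixes P* = (prey growth rate)/(VP coefficient) — independent of the other coefficients.
With the change, P* = 1/0.0106 = 94.3; it rises from 76.3.

P* ≈ 94.3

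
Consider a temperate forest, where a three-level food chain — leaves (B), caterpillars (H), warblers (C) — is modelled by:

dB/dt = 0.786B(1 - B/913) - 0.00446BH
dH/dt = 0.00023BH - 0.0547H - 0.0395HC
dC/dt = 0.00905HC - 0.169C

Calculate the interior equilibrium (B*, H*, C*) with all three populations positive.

B* ≈ 816, H* ≈ 18.7, C* ≈ 3.37

From dC/dt = 0: 0.00905H* = 0.169, so H* = 18.7.
From dB/dt = 0: 0.786(1 - B*/913) = 0.00446·18.7, giving B* = 913·(1 - 0.106) = 816.
From dH/dt = 0: 0.00023·816 - 0.0547 = 0.0395C*, so C* = 0.133/0.0395 = 3.37.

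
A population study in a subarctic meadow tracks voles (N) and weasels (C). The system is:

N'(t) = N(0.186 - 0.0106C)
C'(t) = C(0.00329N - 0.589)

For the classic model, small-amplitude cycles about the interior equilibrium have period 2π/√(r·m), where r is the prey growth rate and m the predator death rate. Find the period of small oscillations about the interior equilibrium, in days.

T ≈ 19 days

Here r = 0.186 and m = 0.589, so r·m = 0.11.
ω = √0.11 = 0.331 per day, hence T = 2π/ω ≈ 19 days.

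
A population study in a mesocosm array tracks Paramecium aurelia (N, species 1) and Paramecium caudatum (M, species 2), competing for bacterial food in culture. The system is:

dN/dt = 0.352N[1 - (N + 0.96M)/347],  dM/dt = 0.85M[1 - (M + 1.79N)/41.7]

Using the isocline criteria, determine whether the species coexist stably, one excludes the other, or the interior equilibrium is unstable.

Compare the nullcline intercepts: K1/α12 = 347/0.96 = 361 > K2 = 41.7; K2/α21 = 41.7/1.79 = 23.3 < K1 = 347.
Since the inequalities point opposite ways, species 1 can invade but species 2 cannot.

species 1 excludes species 2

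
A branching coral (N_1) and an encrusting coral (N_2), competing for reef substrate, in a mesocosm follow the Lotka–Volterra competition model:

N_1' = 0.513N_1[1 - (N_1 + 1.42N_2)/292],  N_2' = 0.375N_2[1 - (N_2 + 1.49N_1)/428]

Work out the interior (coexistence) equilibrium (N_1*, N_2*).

Setting both brackets to zero gives the nullclines N_1 + 1.42N_2 = 292 and 1.49N_1 + N_2 = 428.
Substituting N_2 = 428 - 1.49N_1 into the first: N_1(1 - 1.42·1.49) = 292 - 1.42·428.
So N_1* = -316/-1.12 = 283, and then N_2* = 428 - 1.49·283 = 6.35.

N_1* ≈ 283, N_2* ≈ 6.35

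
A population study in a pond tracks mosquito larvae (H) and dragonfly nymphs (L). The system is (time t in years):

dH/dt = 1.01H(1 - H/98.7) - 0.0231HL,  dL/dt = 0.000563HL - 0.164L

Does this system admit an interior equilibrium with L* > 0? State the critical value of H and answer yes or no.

Threshold H = 291; K < 291, so no, the predator goes extinct.

The predator equation gives dL/dt > 0 only when H > 0.164/0.000563 = 291.
Without the predator, H → K = 98.7. Since 98.7 < 291, the predator cannot invade.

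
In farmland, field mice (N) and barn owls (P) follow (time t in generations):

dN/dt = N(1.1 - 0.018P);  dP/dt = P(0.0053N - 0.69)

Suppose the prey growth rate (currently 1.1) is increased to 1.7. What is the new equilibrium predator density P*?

At the interior fixed point, setting dN/dt = 0 with N > 0 fixes P* = (prey growth rate)/(NP coefficient) — independent of the other coefficients.
With the change, P* = 1.7/0.018 = 94.4; it rises from 61.1.

P* ≈ 94.4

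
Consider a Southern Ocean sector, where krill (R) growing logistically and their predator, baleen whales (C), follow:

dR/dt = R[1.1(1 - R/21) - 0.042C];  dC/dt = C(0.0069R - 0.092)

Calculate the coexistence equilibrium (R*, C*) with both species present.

From dC/dt = 0 with C > 0: 0.0069R* = 0.092, so R* = 13.3.
Substitute into dR/dt = 0: 1.1(1 - 13.3/21) = 0.042C*.
The bracket is 0.365, giving C* = 0.402/0.042 = 9.56.

R* ≈ 13.3, C* ≈ 9.56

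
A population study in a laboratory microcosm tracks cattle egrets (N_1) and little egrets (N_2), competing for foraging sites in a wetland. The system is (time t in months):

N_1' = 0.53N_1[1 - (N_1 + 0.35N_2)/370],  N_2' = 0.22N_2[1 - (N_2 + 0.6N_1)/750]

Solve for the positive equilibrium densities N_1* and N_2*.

Setting both brackets to zero gives the nullclines N_1 + 0.35N_2 = 370 and 0.6N_1 + N_2 = 750.
Substituting N_2 = 750 - 0.6N_1 into the first: N_1(1 - 0.35·0.6) = 370 - 0.35·750.
So N_1* = 108/0.79 = 136, and then N_2* = 750 - 0.6·136 = 668.

N_1* ≈ 136, N_2* ≈ 668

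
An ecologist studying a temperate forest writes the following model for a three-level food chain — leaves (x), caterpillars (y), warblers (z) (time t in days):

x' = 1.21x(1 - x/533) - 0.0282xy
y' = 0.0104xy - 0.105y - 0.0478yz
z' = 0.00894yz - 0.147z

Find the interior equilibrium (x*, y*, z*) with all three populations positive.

x* ≈ 329, y* ≈ 16.4, z* ≈ 69.3

From dz/dt = 0: 0.00894y* = 0.147, so y* = 16.4.
From dx/dt = 0: 1.21(1 - x*/533) = 0.0282·16.4, giving x* = 533·(1 - 0.383) = 329.
From dy/dt = 0: 0.0104·329 - 0.105 = 0.0478z*, so z* = 3.31/0.0478 = 69.3.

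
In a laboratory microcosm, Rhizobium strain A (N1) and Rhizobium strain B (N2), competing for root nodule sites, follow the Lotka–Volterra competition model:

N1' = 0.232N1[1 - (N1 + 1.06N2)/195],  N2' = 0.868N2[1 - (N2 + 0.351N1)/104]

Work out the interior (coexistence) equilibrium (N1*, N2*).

N1* ≈ 135, N2* ≈ 56.6

Setting both brackets to zero gives the nullclines N1 + 1.06N2 = 195 and 0.351N1 + N2 = 104.
Substituting N2 = 104 - 0.351N1 into the first: N1(1 - 1.06·0.351) = 195 - 1.06·104.
So N1* = 84.8/0.628 = 135, and then N2* = 104 - 0.351·135 = 56.6.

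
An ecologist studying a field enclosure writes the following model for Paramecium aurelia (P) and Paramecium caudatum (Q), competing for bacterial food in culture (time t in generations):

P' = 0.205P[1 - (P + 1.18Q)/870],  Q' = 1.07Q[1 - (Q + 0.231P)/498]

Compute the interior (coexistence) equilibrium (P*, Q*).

Setting both brackets to zero gives the nullclines P + 1.18Q = 870 and 0.231P + Q = 498.
Substituting Q = 498 - 0.231P into the first: P(1 - 1.18·0.231) = 870 - 1.18·498.
So P* = 282/0.727 = 388, and then Q* = 498 - 0.231·388 = 408.

P* ≈ 388, Q* ≈ 408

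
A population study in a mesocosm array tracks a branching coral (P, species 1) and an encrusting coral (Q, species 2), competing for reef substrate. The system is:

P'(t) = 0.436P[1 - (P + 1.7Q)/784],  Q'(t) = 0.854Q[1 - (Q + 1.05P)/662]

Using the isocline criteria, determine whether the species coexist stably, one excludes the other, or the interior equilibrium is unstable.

unstable coexistence (outcome depends on initial conditions)

Compare the nullcline intercepts: K1/α12 = 784/1.7 = 461 < K2 = 662; K2/α21 = 662/1.05 = 630 < K1 = 784.
Since both are reversed, neither can invade when rare; the interior point is a saddle.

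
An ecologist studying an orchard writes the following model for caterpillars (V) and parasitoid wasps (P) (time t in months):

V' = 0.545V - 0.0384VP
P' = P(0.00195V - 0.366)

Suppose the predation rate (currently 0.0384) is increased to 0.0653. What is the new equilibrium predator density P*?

At the interior fixed point, setting dV/dt = 0 with V > 0 fixes P* = (prey growth rate)/(VP coefficient) — independent of the other coefficients.
With the change, P* = 0.545/0.0653 = 8.35; it falls from 14.2.

P* ≈ 8.35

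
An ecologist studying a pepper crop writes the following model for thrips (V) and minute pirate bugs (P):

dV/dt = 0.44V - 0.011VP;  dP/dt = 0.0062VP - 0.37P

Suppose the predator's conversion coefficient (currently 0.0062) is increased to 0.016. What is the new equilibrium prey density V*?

At the interior fixed point, setting dP/dt = 0 with P > 0 fixes V* = (predator death rate)/(VP coefficient) — independent of the other coefficients.
With the change, V* = 0.37/0.016 = 23.1; it falls from 59.7.

V* ≈ 23.1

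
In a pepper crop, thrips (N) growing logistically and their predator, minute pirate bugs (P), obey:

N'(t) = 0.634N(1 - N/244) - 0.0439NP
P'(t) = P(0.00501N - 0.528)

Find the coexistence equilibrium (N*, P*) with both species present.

From dP/dt = 0 with P > 0: 0.00501N* = 0.528, so N* = 105.
Substitute into dN/dt = 0: 0.634(1 - 105/244) = 0.0439P*.
The bracket is 0.568, giving P* = 0.36/0.0439 = 8.2.

N* ≈ 105, P* ≈ 8.2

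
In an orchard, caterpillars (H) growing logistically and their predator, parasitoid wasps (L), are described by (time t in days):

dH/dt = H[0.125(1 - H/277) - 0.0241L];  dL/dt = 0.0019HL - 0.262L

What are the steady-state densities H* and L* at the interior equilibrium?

H* ≈ 138, L* ≈ 2.6

From dL/dt = 0 with L > 0: 0.0019H* = 0.262, so H* = 138.
Substitute into dH/dt = 0: 0.125(1 - 138/277) = 0.0241L*.
The bracket is 0.502, giving L* = 0.0628/0.0241 = 2.6.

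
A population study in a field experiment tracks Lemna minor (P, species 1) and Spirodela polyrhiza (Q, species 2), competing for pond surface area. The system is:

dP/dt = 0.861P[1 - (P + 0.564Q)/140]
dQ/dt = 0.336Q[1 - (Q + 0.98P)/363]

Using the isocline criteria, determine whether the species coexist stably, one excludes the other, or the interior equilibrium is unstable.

species 2 excludes species 1

Compare the nullcline intercepts: K1/α12 = 140/0.564 = 248 < K2 = 363; K2/α21 = 363/0.98 = 370 > K1 = 140.
Since the inequalities point opposite ways, species 2 can invade but species 1 cannot.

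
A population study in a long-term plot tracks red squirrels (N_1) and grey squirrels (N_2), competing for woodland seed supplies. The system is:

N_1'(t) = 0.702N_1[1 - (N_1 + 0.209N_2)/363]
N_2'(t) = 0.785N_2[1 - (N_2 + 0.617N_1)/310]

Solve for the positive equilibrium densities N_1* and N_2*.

Setting both brackets to zero gives the nullclines N_1 + 0.209N_2 = 363 and 0.617N_1 + N_2 = 310.
Substituting N_2 = 310 - 0.617N_1 into the first: N_1(1 - 0.209·0.617) = 363 - 0.209·310.
So N_1* = 298/0.871 = 342, and then N_2* = 310 - 0.617·342 = 98.8.

N_1* ≈ 342, N_2* ≈ 98.8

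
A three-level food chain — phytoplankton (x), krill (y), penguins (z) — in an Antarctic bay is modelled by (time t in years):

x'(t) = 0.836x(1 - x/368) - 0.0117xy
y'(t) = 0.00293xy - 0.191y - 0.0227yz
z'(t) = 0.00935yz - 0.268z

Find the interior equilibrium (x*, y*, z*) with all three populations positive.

x* ≈ 220, y* ≈ 28.7, z* ≈ 20

From dz/dt = 0: 0.00935y* = 0.268, so y* = 28.7.
From dx/dt = 0: 0.836(1 - x*/368) = 0.0117·28.7, giving x* = 368·(1 - 0.401) = 220.
From dy/dt = 0: 0.00293·220 - 0.191 = 0.0227z*, so z* = 0.455/0.0227 = 20.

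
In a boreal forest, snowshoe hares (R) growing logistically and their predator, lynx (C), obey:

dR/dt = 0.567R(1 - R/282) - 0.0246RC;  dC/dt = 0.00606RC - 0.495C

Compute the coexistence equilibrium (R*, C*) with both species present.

R* ≈ 81.7, C* ≈ 16.4

From dC/dt = 0 with C > 0: 0.00606R* = 0.495, so R* = 81.7.
Substitute into dR/dt = 0: 0.567(1 - 81.7/282) = 0.0246C*.
The bracket is 0.71, giving C* = 0.403/0.0246 = 16.4.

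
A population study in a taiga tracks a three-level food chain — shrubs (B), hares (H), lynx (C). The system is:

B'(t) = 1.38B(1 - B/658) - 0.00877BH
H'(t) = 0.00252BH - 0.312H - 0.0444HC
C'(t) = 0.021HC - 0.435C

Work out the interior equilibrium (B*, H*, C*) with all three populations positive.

From dC/dt = 0: 0.021H* = 0.435, so H* = 20.7.
From dB/dt = 0: 1.38(1 - B*/658) = 0.00877·20.7, giving B* = 658·(1 - 0.132) = 571.
From dH/dt = 0: 0.00252·571 - 0.312 = 0.0444C*, so C* = 1.13/0.0444 = 25.4.

B* ≈ 571, H* ≈ 20.7, C* ≈ 25.4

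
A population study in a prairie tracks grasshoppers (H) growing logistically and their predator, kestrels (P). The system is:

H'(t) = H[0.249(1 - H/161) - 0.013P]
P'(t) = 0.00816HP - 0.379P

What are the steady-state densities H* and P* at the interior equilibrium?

From dP/dt = 0 with P > 0: 0.00816H* = 0.379, so H* = 46.4.
Substitute into dH/dt = 0: 0.249(1 - 46.4/161) = 0.013P*.
The bracket is 0.712, giving P* = 0.177/0.013 = 13.6.

H* ≈ 46.4, P* ≈ 13.6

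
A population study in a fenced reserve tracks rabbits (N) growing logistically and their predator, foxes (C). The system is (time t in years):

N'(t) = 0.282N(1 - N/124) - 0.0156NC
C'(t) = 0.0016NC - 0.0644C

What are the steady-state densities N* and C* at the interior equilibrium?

From dC/dt = 0 with C > 0: 0.0016N* = 0.0644, so N* = 40.2.
Substitute into dN/dt = 0: 0.282(1 - 40.2/124) = 0.0156C*.
The bracket is 0.675, giving C* = 0.19/0.0156 = 12.2.

N* ≈ 40.2, C* ≈ 12.2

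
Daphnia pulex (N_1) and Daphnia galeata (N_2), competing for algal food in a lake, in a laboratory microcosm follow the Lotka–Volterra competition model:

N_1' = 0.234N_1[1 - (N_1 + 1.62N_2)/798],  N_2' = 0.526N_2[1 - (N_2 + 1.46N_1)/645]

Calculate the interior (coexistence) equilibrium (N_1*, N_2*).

N_1* ≈ 181, N_2* ≈ 381

Setting both brackets to zero gives the nullclines N_1 + 1.62N_2 = 798 and 1.46N_1 + N_2 = 645.
Substituting N_2 = 645 - 1.46N_1 into the first: N_1(1 - 1.62·1.46) = 798 - 1.62·645.
So N_1* = -247/-1.37 = 181, and then N_2* = 645 - 1.46·181 = 381.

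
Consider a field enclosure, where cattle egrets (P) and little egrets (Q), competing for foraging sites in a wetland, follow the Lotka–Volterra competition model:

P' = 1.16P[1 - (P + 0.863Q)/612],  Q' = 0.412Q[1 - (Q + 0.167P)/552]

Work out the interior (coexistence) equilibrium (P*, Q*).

Setting both brackets to zero gives the nullclines P + 0.863Q = 612 and 0.167P + Q = 552.
Substituting Q = 552 - 0.167P into the first: P(1 - 0.863·0.167) = 612 - 0.863·552.
So P* = 136/0.856 = 158, and then Q* = 552 - 0.167·158 = 526.

P* ≈ 158, Q* ≈ 526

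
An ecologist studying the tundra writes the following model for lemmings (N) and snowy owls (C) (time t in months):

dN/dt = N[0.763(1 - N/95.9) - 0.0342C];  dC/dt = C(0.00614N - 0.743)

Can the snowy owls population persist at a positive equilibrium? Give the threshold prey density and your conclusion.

Threshold N = 121; K < 121, so no, the predator goes extinct.

The predator equation gives dC/dt > 0 only when N > 0.743/0.00614 = 121.
Without the predator, N → K = 95.9. Since 95.9 < 121, the predator cannot invade.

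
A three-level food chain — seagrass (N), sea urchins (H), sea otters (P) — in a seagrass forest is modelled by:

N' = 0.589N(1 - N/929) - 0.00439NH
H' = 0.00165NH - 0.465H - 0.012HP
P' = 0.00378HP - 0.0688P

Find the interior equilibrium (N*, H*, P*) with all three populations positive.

From dP/dt = 0: 0.00378H* = 0.0688, so H* = 18.2.
From dN/dt = 0: 0.589(1 - N*/929) = 0.00439·18.2, giving N* = 929·(1 - 0.136) = 803.
From dH/dt = 0: 0.00165·803 - 0.465 = 0.012P*, so P* = 0.86/0.012 = 71.7.

N* ≈ 803, H* ≈ 18.2, P* ≈ 71.7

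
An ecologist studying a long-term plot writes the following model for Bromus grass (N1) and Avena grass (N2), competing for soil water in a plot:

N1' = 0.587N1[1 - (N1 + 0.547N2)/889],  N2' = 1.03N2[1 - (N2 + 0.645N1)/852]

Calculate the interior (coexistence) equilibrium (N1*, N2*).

Setting both brackets to zero gives the nullclines N1 + 0.547N2 = 889 and 0.645N1 + N2 = 852.
Substituting N2 = 852 - 0.645N1 into the first: N1(1 - 0.547·0.645) = 889 - 0.547·852.
So N1* = 423/0.647 = 654, and then N2* = 852 - 0.645·654 = 430.

N1* ≈ 654, N2* ≈ 430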